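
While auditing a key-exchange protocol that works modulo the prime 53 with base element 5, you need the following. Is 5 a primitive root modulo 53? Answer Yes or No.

φ(53) = 53 − 1 = 52 = 2^2 · 13.
It suffices to check that the order of 5 is not a proper divisor of 52: compute 5^(52/q) for q ∈ {2, 13}.
5^26 ≡ 52 (mod 53)  [q = 2: ≢ 1 ✓]
5^4 ≡ 42 (mod 53)  [q = 13: ≢ 1 ✓]
None equal 1, so ord_53(5) = 52: 5 is a primitive root.

Yes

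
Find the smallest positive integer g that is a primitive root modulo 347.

φ(347) = 347 − 1 = 346 = 2 · 173.
g is a primitive root iff g^(346/q) ≢ 1 (mod 347) for each prime q ∈ {2, 173}.
g = 2: 2^173 ≡ 346; 2^2 ≡ 4 — none is 1, so 2 is a primitive root.
The smallest primitive root modulo 347 is 2.

2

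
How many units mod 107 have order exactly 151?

φ(107) = 107 − 1 = 106 = 2 · 53.
(Z/107Z)^× is cyclic (|G| = 106); a cyclic group of order m has exactly φ(d) elements of each order d | m, and none otherwise.
Here 106 is not a multiple of 151, so there are no elements of order 151.

0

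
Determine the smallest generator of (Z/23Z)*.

5

φ(23) = 23 − 1 = 22 = 2 · 11.
g is a primitive root iff g^(22/q) ≢ 1 (mod 23) for each prime q ∈ {2, 11}.
g = 2: 2^11 ≡ 1 — hits 1, so not a primitive root.
g = 3: 3^11 ≡ 1 — hits 1, so not a primitive root.
g = 4: 4^11 ≡ 1 — hits 1, so not a primitive root.
g = 5: 5^11 ≡ 22; 5^2 ≡ 2 — none is 1, so 5 is a primitive root.
So 5 is the smallest generator of (Z/23Z)^×.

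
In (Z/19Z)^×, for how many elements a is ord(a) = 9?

6

φ(19) = 19 − 1 = 18 = 2 · 3^2.
Since (Z/19Z)^× is cyclic of order 18, the number of elements of order d is φ(d) when d | 18 and 0 otherwise.
9 = 3^2 divides 18, and φ(9) = 6.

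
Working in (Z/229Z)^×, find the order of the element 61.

19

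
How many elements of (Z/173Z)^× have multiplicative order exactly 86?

42

φ(173) = 173 − 1 = 172 = 2^2 · 43.
(Z/173Z)^× is cyclic (|G| = 172); a cyclic group of order m has exactly φ(d) elements of each order d | m, and none otherwise.
86 = 2 · 43 divides 172, and φ(86) = 42.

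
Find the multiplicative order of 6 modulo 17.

The order of 6 must divide φ(17) = 17 − 1 = 16 = 2^4.
Divisors of 16: 1, 2, 4, 8, 16.
Check 6^d mod 17 for each divisor in increasing order:
6^1 ≡ 6
6^2 ≡ 2
6^4 ≡ 4
6^8 ≡ 16
6^16 ≡ 1
So ord_17(6) = 16.

16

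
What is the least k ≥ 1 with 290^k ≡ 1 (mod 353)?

352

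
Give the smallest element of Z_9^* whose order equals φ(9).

2

φ(9) = φ(3^2) = 3·(3−1) = 6 = 2 · 3.
Test candidates g = 2, 3, … against the prime factors q ∈ {2, 3} of φ(9): g is a generator iff g^(6/q) ≢ 1 for every such q.
g = 2: 2^3 ≡ 8; 2^2 ≡ 4 — none is 1, so 2 is a primitive root.
Hence the least primitive root of 9 is 2.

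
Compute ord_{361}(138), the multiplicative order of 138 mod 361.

ord(138) | φ(361) = φ(19^2) = 19·(19−1) = 342 = 2 · 3^2 · 19.
Divisors of 342: 1, 2, 3, 6, 9, 18, 19, 38, 57, 114, 171, 342.
Check 138^d mod 361 for each divisor in increasing order:
138^1 ≡ 138 (mod 361)
138^2 ≡ 272 (mod 361)
138^3 ≡ 353 (mod 361)
138^6 ≡ 64 (mod 361)
138^9 ≡ 210 (mod 361)
138^18 ≡ 58 (mod 361)
138^19 ≡ 62 (mod 361)
138^38 ≡ 234 (mod 361)
138^57 ≡ 68 (mod 361)
138^114 ≡ 292 (mod 361)
138^171 ≡ 1 (mod 361) ✓
Hence ord(138) = 171.

171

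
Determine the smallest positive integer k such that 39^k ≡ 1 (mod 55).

10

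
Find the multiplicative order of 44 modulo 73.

72

Since 44 ∈ (Z/73Z)^×, its order divides φ(73) = 73 − 1 = 72 = 2^3 · 3^2.
Divisors of 72: 1, 2, 3, 4, 6, 8, 9, 12, 18, 24, 36, 72.
Compute 44^d (mod 73) for the divisors d until we hit 1:
44^1 ≡ 44
44^2 ≡ 38
44^3 ≡ 66
44^4 ≡ 57
44^6 ≡ 49
44^8 ≡ 37
44^9 ≡ 22
44^12 ≡ 65
44^18 ≡ 46
44^24 ≡ 64
44^36 ≡ 72
44^72 ≡ 1
Therefore the multiplicative order of 44 modulo 73 is 72.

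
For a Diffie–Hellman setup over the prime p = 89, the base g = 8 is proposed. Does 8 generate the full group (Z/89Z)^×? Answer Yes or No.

No

φ(89) = 89 − 1 = 88 = 2^3 · 11.
It suffices to check that the order of 8 is not a proper divisor of 88: compute 8^(88/q) for q ∈ {2, 11}.
8^44 ≡ 1 (mod 89)  [q = 2: ≡ 1 ✗]
8^8 ≡ 4 (mod 89)  [q = 11: ≢ 1 ✓]
Since 8^44 ≡ 1, the order of 8 divides 44 < 88, so 8 is not a primitive root.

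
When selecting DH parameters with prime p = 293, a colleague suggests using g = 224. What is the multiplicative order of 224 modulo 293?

Since 224 ∈ (Z/293Z)^×, its order divides φ(293) = 293 − 1 = 292 = 2^2 · 73.
Divisors of 292: 1, 2, 4, 73, 146, 292.
Test each divisor d:
224^1 ≡ 224 (mod 293)
224^2 ≡ 73 (mod 293)
224^4 ≡ 55 (mod 293)
224^73 ≡ 292 (mod 293)
224^146 ≡ 1 (mod 293) ✓
Therefore the multiplicative order of 224 modulo 293 is 146.

146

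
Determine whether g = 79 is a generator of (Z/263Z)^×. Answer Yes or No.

Yes

φ(263) = 263 − 1 = 262 = 2 · 131.
79 is a primitive root mod 263 iff 79^(φ(263)/q) ≢ 1 for every prime q | φ(263), i.e. q ∈ {2, 131}.
79^131 ≡ 262 (mod 263)  [q = 2: ≢ 1 ✓]
79^2 ≡ 192 (mod 263)  [q = 131: ≢ 1 ✓]
All checks pass, so 79 has order 262 and is a primitive root modulo 263.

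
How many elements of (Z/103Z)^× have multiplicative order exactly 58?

φ(103) = 103 − 1 = 102 = 2 · 3 · 17.
(Z/103Z)^× is cyclic (|G| = 102); a cyclic group of order m has exactly φ(d) elements of each order d | m, and none otherwise.
Since 58 ∤ 102, the count is 0.

0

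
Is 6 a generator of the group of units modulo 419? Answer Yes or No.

φ(419) = 419 − 1 = 418 = 2 · 11 · 19.
An element g generates (Z/419Z)^× iff g^(418/q) ≢ 1 (mod 419) for each prime q ∈ {2, 11, 19}.
6^209 ≡ 418 (mod 419)  [q = 2: ≢ 1 ✓]
6^38 ≡ 102 (mod 419)  [q = 11: ≢ 1 ✓]
6^22 ≡ 343 (mod 419)  [q = 19: ≢ 1 ✓]
None equal 1, so ord_419(6) = 418: 6 is a primitive root.

Yes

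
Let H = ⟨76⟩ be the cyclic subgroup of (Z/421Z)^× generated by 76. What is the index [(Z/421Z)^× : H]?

By Lagrange's theorem, ord_421(76) divides φ(421) = 421 − 1 = 420 = 2^2 · 3 · 5 · 7.
Divisors of 420: 1, 2, 3, 4, 5, 6, 7, 10, 12, 14, 15, 20, 21, 28, 30, 35, 42, 60, 70, 84, 105, 140, 210, 420.
Evaluate successive powers at the divisors of 420:
76^1 ≡ 76
76^2 ≡ 303
76^3 ≡ 294
76^4 ≡ 31
76^5 ≡ 251
76^6 ≡ 131
76^7 ≡ 273
76^10 ≡ 272
76^12 ≡ 321
76^14 ≡ 12
76^15 ≡ 70
76^20 ≡ 309
76^21 ≡ 329
76^28 ≡ 144
76^30 ≡ 269
76^35 ≡ 159
76^42 ≡ 44
76^60 ≡ 370
76^70 ≡ 21
76^84 ≡ 252
76^105 ≡ 392
76^140 ≡ 20
76^210 ≡ 420
76^420 ≡ 1
The order of 76 is 420, so the subgroup it generates has 420 elements.
Index = |(Z/421Z)^×| / |⟨76⟩| = 420 / 420 = 1.

1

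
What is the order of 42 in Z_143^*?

By Lagrange's theorem, ord_143(42) divides φ(143) = φ(11·13) = (11−1)·(13−1) = 10·12 = 120 = 2^3 · 3 · 5.
Divisors of 120: 1, 2, 3, 4, 5, 6, 8, 10, 12, 15, 20, 24, 30, 40, 60, 120.
Test each divisor d:
42^1 ≡ 42 (mod 143)
42^2 ≡ 48 (mod 143)
42^3 ≡ 14 (mod 143)
42^4 ≡ 16 (mod 143)
42^5 ≡ 100 (mod 143)
42^6 ≡ 53 (mod 143)
42^8 ≡ 113 (mod 143)
42^10 ≡ 133 (mod 143)
42^12 ≡ 92 (mod 143)
42^15 ≡ 1 (mod 143) ✓
The smallest such exponent is 15, so the order of 42 is 15.

15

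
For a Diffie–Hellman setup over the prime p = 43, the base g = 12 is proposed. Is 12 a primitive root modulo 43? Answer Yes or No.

Yes

φ(43) = 43 − 1 = 42 = 2 · 3 · 7.
12 is a primitive root mod 43 iff 12^(φ(43)/q) ≢ 1 for every prime q | φ(43), i.e. q ∈ {2, 3, 7}.
12^21 ≡ 42 (mod 43)  [q = 2: ≢ 1 ✓]
12^14 ≡ 36 (mod 43)  [q = 3: ≢ 1 ✓]
12^6 ≡ 21 (mod 43)  [q = 7: ≢ 1 ✓]
None equal 1, so ord_43(12) = 42: 12 is a primitive root.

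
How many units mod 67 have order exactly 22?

10

φ(67) = 67 − 1 = 66 = 2 · 3 · 11.
In a cyclic group of order 66, there are φ(d) elements of order d for each divisor d of 66, and zero for non-divisors.
22 = 2 · 11 divides 66, and φ(22) = 10.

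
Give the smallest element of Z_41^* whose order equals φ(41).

φ(41) = 41 − 1 = 40 = 2^3 · 5.
Test candidates g = 2, 3, … against the prime factors q ∈ {2, 5} of φ(41): g is a generator iff g^(40/q) ≢ 1 for every such q.
g = 2: 2^20 ≡ 1 — hits 1, so not a primitive root.
g = 3: 3^20 ≡ 40; 3^8 ≡ 1 — hits 1, so not a primitive root.
g = 4: 4^20 ≡ 1 — hits 1, so not a primitive root.
g = 5: 5^20 ≡ 1 — hits 1, so not a primitive root.
g = 6: 6^20 ≡ 40; 6^8 ≡ 10 — none is 1, so 6 is a primitive root.
Hence the least primitive root of 41 is 6.

6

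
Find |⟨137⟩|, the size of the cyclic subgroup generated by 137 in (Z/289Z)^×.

17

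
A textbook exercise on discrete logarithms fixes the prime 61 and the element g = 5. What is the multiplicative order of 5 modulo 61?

ord(5) | φ(61) = 61 − 1 = 60 = 2^2 · 3 · 5.
Divisors of 60: 1, 2, 3, 4, 5, 6, 10, 12, 15, 20, 30, 60.
Evaluate successive powers at the divisors of 60:
5^1 ≡ 5 (mod 61)
5^2 ≡ 25 (mod 61)
5^3 ≡ 3 (mod 61)
5^4 ≡ 15 (mod 61)
5^5 ≡ 14 (mod 61)
5^6 ≡ 9 (mod 61)
5^10 ≡ 13 (mod 61)
5^12 ≡ 20 (mod 61)
5^15 ≡ 60 (mod 61)
5^20 ≡ 47 (mod 61)
5^30 ≡ 1 (mod 61) ✓
Therefore the multiplicative order of 5 modulo 61 is 30.

30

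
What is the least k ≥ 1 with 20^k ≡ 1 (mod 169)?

156

By Lagrange's theorem, ord_169(20) divides φ(169) = φ(13^2) = 13·(13−1) = 156 = 2^2 · 3 · 13.
Divisors of 156: 1, 2, 3, 4, 6, 12, 13, 26, 39, 52, 78, 156.
Test each divisor d:
20^1 ≡ 20 (mod 169)
20^2 ≡ 62 (mod 169)
20^3 ≡ 57 (mod 169)
20^4 ≡ 126 (mod 169)
20^6 ≡ 38 (mod 169)
20^12 ≡ 92 (mod 169)
20^13 ≡ 150 (mod 169)
20^26 ≡ 23 (mod 169)
20^39 ≡ 70 (mod 169)
20^52 ≡ 22 (mod 169)
20^78 ≡ 168 (mod 169)
20^156 ≡ 1 (mod 169) ✓
The smallest such exponent is 156, so the order of 20 is 156.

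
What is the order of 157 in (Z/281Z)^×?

The order of 157 must divide φ(281) = 281 − 1 = 280 = 2^3 · 5 · 7.
Divisors of 280: 1, 2, 4, 5, 7, 8, 10, 14, 20, 28, 35, 40, 56, 70, 140, 280.
Evaluate successive powers at the divisors of 280:
157^1 ≡ 157 (mod 281)
157^2 ≡ 202 (mod 281)
157^4 ≡ 59 (mod 281)
157^5 ≡ 271 (mod 281)
157^7 ≡ 228 (mod 281)
157^8 ≡ 109 (mod 281)
157^10 ≡ 100 (mod 281)
157^14 ≡ 280 (mod 281)
157^20 ≡ 165 (mod 281)
157^28 ≡ 1 (mod 281) ✓
Hence ord(157) = 28.

28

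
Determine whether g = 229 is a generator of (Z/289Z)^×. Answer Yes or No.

No

φ(289) = φ(17^2) = 17·(17−1) = 272 = 2^4 · 17.
An element g generates (Z/289Z)^× iff g^(272/q) ≢ 1 (mod 289) for each prime q ∈ {2, 17}.
229^136 ≡ 1 (mod 289)  [q = 2: ≡ 1 ✗]
229^16 ≡ 239 (mod 289)  [q = 17: ≢ 1 ✓]
229^136 ≡ 1 shows ord(229) | 136, strictly less than φ(289); not a primitive root.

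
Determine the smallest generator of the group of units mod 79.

φ(79) = 79 − 1 = 78 = 2 · 3 · 13.
Test candidates g = 2, 3, … against the prime factors q ∈ {2, 3, 13} of φ(79): g is a generator iff g^(78/q) ≢ 1 for every such q.
g = 2: 2^39 ≡ 1 — hits 1, so not a primitive root.
g = 3: 3^39 ≡ 78; 3^26 ≡ 23; 3^6 ≡ 18 — none is 1, so 3 is a primitive root.
The smallest primitive root modulo 79 is 3.

3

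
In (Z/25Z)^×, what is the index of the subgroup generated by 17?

1

The order of 17 must divide φ(25) = φ(5^2) = 5·(5−1) = 20 = 2^2 · 5.
Divisors of 20: 1, 2, 4, 5, 10, 20.
Evaluate successive powers at the divisors of 20:
17^1 ≡ 17
17^2 ≡ 14
17^4 ≡ 21
17^5 ≡ 7
17^10 ≡ 24
17^20 ≡ 1
Thus |⟨17⟩| = ord(17) = 20.
Index = |(Z/25Z)^×| / |⟨17⟩| = 20 / 20 = 1.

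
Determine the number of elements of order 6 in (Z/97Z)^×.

2

φ(97) = 97 − 1 = 96 = 2^5 · 3.
In a cyclic group of order 96, there are φ(d) elements of order d for each divisor d of 96, and zero for non-divisors.
6 = 2 · 3 divides 96, and φ(6) = 2.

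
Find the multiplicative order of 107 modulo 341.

The order of 107 must divide φ(341) = φ(11·31) = (11−1)·(31−1) = 10·30 = 300 = 2^2 · 3 · 5^2.
Divisors of 300: 1, 2, 3, 4, 5, 6, 10, 12, 15, 20, 25, 30, 50, 60, 75, 100, 150, 300.
Evaluate successive powers at the divisors of 300:
107^1 ≡ 107 (mod 341)
107^2 ≡ 196 (mod 341)
107^3 ≡ 171 (mod 341)
107^4 ≡ 224 (mod 341)
107^5 ≡ 98 (mod 341)
107^6 ≡ 256 (mod 341)
107^10 ≡ 56 (mod 341)
107^12 ≡ 64 (mod 341)
107^15 ≡ 32 (mod 341)
107^20 ≡ 67 (mod 341)
107^25 ≡ 87 (mod 341)
107^30 ≡ 1 (mod 341) ✓
So ord_341(107) = 30.

30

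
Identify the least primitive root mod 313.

10

φ(313) = 313 − 1 = 312 = 2^3 · 3 · 13.
Test candidates g = 2, 3, … against the prime factors q ∈ {2, 3, 13} of φ(313): g is a generator iff g^(312/q) ≢ 1 for every such q.
g = 2: 2^156 ≡ 1 — hits 1, so not a primitive root.
g = 3: 3^156 ≡ 1 — hits 1, so not a primitive root.
g = 4: 4^156 ≡ 1 — hits 1, so not a primitive root.
g = 5: 5^156 ≡ 312; 5^104 ≡ 1 — hits 1, so not a primitive root.
g = 6: 6^156 ≡ 1 — hits 1, so not a primitive root.
g = 7: 7^156 ≡ 312; 7^104 ≡ 1 — hits 1, so not a primitive root.
g = 8: 8^156 ≡ 1 — hits 1, so not a primitive root.
g = 9: 9^156 ≡ 1 — hits 1, so not a primitive root.
g = 10: 10^156 ≡ 312; 10^104 ≡ 214; 10^24 ≡ 103 — none is 1, so 10 is a primitive root.
Hence the least primitive root of 313 is 10.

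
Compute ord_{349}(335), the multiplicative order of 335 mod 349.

174

ord(335) | φ(349) = 349 − 1 = 348 = 2^2 · 3 · 29.
Divisors of 348: 1, 2, 3, 4, 6, 12, 29, 58, 87, 116, 174, 348.
Evaluate successive powers at the divisors of 348:
335^1 ≡ 335
335^2 ≡ 196
335^3 ≡ 48
335^4 ≡ 26
335^6 ≡ 210
335^12 ≡ 126
335^29 ≡ 227
335^58 ≡ 226
335^87 ≡ 348
335^116 ≡ 122
335^174 ≡ 1
The smallest such exponent is 174, so the order of 335 is 174.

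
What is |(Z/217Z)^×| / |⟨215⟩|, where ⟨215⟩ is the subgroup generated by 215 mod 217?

6

Since 215 ∈ (Z/217Z)^×, its order divides φ(217) = φ(7·31) = (7−1)·(31−1) = 6·30 = 180 = 2^2 · 3^2 · 5.
Divisors of 180: 1, 2, 3, 4, 5, 6, 9, 10, 12, 15, 18, 20, 30, 36, 45, 60, 90, 180.
Evaluate successive powers at the divisors of 180:
215^1 ≡ 215 (mod 217)
215^2 ≡ 4 (mod 217)
215^3 ≡ 209 (mod 217)
215^4 ≡ 16 (mod 217)
215^5 ≡ 185 (mod 217)
215^6 ≡ 64 (mod 217)
215^9 ≡ 139 (mod 217)
215^10 ≡ 156 (mod 217)
215^12 ≡ 190 (mod 217)
215^15 ≡ 216 (mod 217)
215^18 ≡ 8 (mod 217)
215^20 ≡ 32 (mod 217)
215^30 ≡ 1 (mod 217) ✓
The order of 215 is 30, so the subgroup it generates has 30 elements.
The index is φ(217) / ord(215) = 180 / 30 = 6.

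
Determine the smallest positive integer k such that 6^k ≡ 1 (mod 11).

Since 6 ∈ (Z/11Z)^×, its order divides φ(11) = 11 − 1 = 10 = 2 · 5.
Divisors of 10: 1, 2, 5, 10.
Compute 6^d (mod 11) for the divisors d until we hit 1:
6^1 ≡ 6
6^2 ≡ 3
6^5 ≡ 10
6^10 ≡ 1
The smallest such exponent is 10, so the order of 6 is 10.

10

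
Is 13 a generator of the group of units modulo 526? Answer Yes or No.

φ(526) = φ(2)·φ(263) = 1·262 = 262 = 2 · 131.
It suffices to check that the order of 13 is not a proper divisor of 262: compute 13^(262/q) for q ∈ {2, 131}.
13^131 ≡ 1 (mod 526)  [q = 2: ≡ 1 ✗]
13^2 ≡ 169 (mod 526)  [q = 131: ≢ 1 ✓]
13^131 ≡ 1 shows ord(13) | 131, strictly less than φ(526); not a primitive root.

No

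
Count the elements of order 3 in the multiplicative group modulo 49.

φ(49) = φ(7^2) = 7·(7−1) = 42 = 2 · 3 · 7.
In a cyclic group of order 42, there are φ(d) elements of order d for each divisor d of 42, and zero for non-divisors.
3 | 42, and φ(3) = 3 − 1 = 2.

2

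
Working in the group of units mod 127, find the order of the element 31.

63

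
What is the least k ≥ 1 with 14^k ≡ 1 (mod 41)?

8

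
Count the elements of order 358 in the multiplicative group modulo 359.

178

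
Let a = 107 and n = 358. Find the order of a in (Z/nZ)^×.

89

Since 107 ∈ (Z/358Z)^×, its order divides φ(358) = φ(2)·φ(179) = 1·178 = 178 = 2 · 89.
Divisors of 178: 1, 2, 89, 178.
Check 107^d mod 358 for each divisor in increasing order:
107^1 ≡ 107
107^2 ≡ 351
107^89 ≡ 1
Therefore the multiplicative order of 107 modulo 358 is 89.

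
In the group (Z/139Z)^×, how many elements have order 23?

22

φ(139) = 139 − 1 = 138 = 2 · 3 · 23.
Since (Z/139Z)^× is cyclic of order 138, the number of elements of order d is φ(d) when d | 138 and 0 otherwise.
23 | 138, and φ(23) = 23 − 1 = 22.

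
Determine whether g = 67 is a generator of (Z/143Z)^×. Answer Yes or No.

No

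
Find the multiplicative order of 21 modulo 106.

52

ord(21) | φ(106) = φ(2)·φ(53) = 1·52 = 52 = 2^2 · 13.
Divisors of 52: 1, 2, 4, 13, 26, 52.
Check 21^d mod 106 for each divisor in increasing order:
21^1 ≡ 21 (mod 106)
21^2 ≡ 17 (mod 106)
21^4 ≡ 77 (mod 106)
21^13 ≡ 23 (mod 106)
21^26 ≡ 105 (mod 106)
21^52 ≡ 1 (mod 106) ✓
Therefore the multiplicative order of 21 modulo 106 is 52.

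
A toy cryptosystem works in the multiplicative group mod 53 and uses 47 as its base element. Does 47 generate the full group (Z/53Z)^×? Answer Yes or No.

No

φ(53) = 53 − 1 = 52 = 2^2 · 13.
It suffices to check that the order of 47 is not a proper divisor of 52: compute 47^(52/q) for q ∈ {2, 13}.
47^26 ≡ 1 (mod 53)  [q = 2: ≡ 1 ✗]
47^4 ≡ 24 (mod 53)  [q = 13: ≢ 1 ✓]
Since 47^26 ≡ 1, the order of 47 divides 26 < 52, so 47 is not a primitive root.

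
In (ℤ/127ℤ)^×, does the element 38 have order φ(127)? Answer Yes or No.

φ(127) = 127 − 1 = 126 = 2 · 3^2 · 7.
It suffices to check that the order of 38 is not a proper divisor of 126: compute 38^(126/q) for q ∈ {2, 3, 7}.
38^63 ≡ 1 (mod 127)  [q = 2: ≡ 1 ✗]
38^42 ≡ 1 (mod 127)  [q = 3: ≡ 1 ✗]
38^18 ≡ 16 (mod 127)  [q = 7: ≢ 1 ✓]
The check at q = 2 fails, so 38 generates a proper subgroup.

No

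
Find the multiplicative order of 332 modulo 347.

173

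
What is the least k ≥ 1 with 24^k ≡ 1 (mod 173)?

ord(24) | φ(173) = 173 − 1 = 172 = 2^2 · 43.
Divisors of 172: 1, 2, 4, 43, 86, 172.
Check 24^d mod 173 for each divisor in increasing order:
24^1 ≡ 24
24^2 ≡ 57
24^4 ≡ 135
24^43 ≡ 172
24^86 ≡ 1
Hence ord(24) = 86.

86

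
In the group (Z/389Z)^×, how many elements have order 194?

96

φ(389) = 389 − 1 = 388 = 2^2 · 97.
In a cyclic group of order 388, there are φ(d) elements of order d for each divisor d of 388, and zero for non-divisors.
194 = 2 · 97 divides 388, and φ(194) = 96.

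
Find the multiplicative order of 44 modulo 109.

108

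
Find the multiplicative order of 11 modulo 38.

3

The order of 11 must divide φ(38) = φ(2)·φ(19) = 1·18 = 18 = 2 · 3^2.
Divisors of 18: 1, 2, 3, 6, 9, 18.
Compute 11^d (mod 38) for the divisors d until we hit 1:
11^1 ≡ 11
11^2 ≡ 7
11^3 ≡ 1
Hence ord(11) = 3.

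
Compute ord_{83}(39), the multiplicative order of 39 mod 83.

82

By Lagrange's theorem, ord_83(39) divides φ(83) = 83 − 1 = 82 = 2 · 41.
Divisors of 82: 1, 2, 41, 82.
Check 39^d mod 83 for each divisor in increasing order:
39^1 ≡ 39
39^2 ≡ 27
39^41 ≡ 82
39^82 ≡ 1
So ord_83(39) = 82.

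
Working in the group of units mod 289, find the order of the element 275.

272

By Lagrange's theorem, ord_289(275) divides φ(289) = φ(17^2) = 17·(17−1) = 272 = 2^4 · 17.
Divisors of 272: 1, 2, 4, 8, 16, 17, 34, 68, 136, 272.
Test each divisor d:
275^1 ≡ 275
275^2 ≡ 196
275^4 ≡ 268
275^8 ≡ 152
275^16 ≡ 273
275^17 ≡ 224
275^34 ≡ 179
275^68 ≡ 251
275^136 ≡ 288
275^272 ≡ 1
The smallest such exponent is 272, so the order of 275 is 272.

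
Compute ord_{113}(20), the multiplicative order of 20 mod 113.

The order of 20 must divide φ(113) = 113 − 1 = 112 = 2^4 · 7.
Divisors of 112: 1, 2, 4, 7, 8, 14, 16, 28, 56, 112.
Evaluate successive powers at the divisors of 112:
20^1 ≡ 20
20^2 ≡ 61
20^4 ≡ 105
20^7 ≡ 71
20^8 ≡ 64
20^14 ≡ 69
20^16 ≡ 28
20^28 ≡ 15
20^56 ≡ 112
20^112 ≡ 1
Therefore the multiplicative order of 20 modulo 113 is 112.

112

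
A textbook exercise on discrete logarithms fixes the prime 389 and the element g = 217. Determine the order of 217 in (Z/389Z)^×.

388

Since 217 ∈ (Z/389Z)^×, its order divides φ(389) = 389 − 1 = 388 = 2^2 · 97.
Divisors of 388: 1, 2, 4, 97, 194, 388.
Check 217^d mod 389 for each divisor in increasing order:
217^1 ≡ 217
217^2 ≡ 20
217^4 ≡ 11
217^97 ≡ 115
217^194 ≡ 388
217^388 ≡ 1
So ord_389(217) = 388.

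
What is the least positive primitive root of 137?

3

φ(137) = 137 − 1 = 136 = 2^3 · 17.
g is a primitive root iff g^(136/q) ≢ 1 (mod 137) for each prime q ∈ {2, 17}.
g = 2: 2^68 ≡ 1 — hits 1, so not a primitive root.
g = 3: 3^68 ≡ 136; 3^8 ≡ 122 — none is 1, so 3 is a primitive root.
So 3 is the smallest generator of (Z/137Z)^×.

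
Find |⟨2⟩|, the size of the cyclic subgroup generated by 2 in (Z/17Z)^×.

8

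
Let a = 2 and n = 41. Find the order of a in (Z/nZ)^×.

The order of 2 must divide φ(41) = 41 − 1 = 40 = 2^3 · 5.
Divisors of 40: 1, 2, 4, 5, 8, 10, 20, 40.
Evaluate successive powers at the divisors of 40:
2^1 ≡ 2
2^2 ≡ 4
2^4 ≡ 16
2^5 ≡ 32
2^8 ≡ 10
2^10 ≡ 40
2^20 ≡ 1
Hence ord(2) = 20.

20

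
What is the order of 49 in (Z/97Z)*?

48

ord(49) | φ(97) = 97 − 1 = 96 = 2^5 · 3.
Divisors of 96: 1, 2, 3, 4, 6, 8, 12, 16, 24, 32, 48, 96.
Evaluate successive powers at the divisors of 96:
49^1 ≡ 49
49^2 ≡ 73
49^3 ≡ 85
49^4 ≡ 91
49^6 ≡ 47
49^8 ≡ 36
49^12 ≡ 75
49^16 ≡ 35
49^24 ≡ 96
49^32 ≡ 61
49^48 ≡ 1
Therefore the multiplicative order of 49 modulo 97 is 48.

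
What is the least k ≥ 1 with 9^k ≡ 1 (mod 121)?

Since 9 ∈ (Z/121Z)^×, its order divides φ(121) = φ(11^2) = 11·(11−1) = 110 = 2 · 5 · 11.
Divisors of 110: 1, 2, 5, 10, 11, 22, 55, 110.
Compute 9^d (mod 121) for the divisors d until we hit 1:
9^1 ≡ 9
9^2 ≡ 81
9^5 ≡ 1
The smallest such exponent is 5, so the order of 9 is 5.

5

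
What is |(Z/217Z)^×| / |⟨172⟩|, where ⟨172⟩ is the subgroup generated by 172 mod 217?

6

Since 172 ∈ (Z/217Z)^×, its order divides φ(217) = φ(7·31) = (7−1)·(31−1) = 6·30 = 180 = 2^2 · 3^2 · 5.
Divisors of 180: 1, 2, 3, 4, 5, 6, 9, 10, 12, 15, 18, 20, 30, 36, 45, 60, 90, 180.
Evaluate successive powers at the divisors of 180:
172^1 ≡ 172 (mod 217)
172^2 ≡ 72 (mod 217)
172^3 ≡ 15 (mod 217)
172^4 ≡ 193 (mod 217)
172^5 ≡ 212 (mod 217)
172^6 ≡ 8 (mod 217)
172^9 ≡ 120 (mod 217)
172^10 ≡ 25 (mod 217)
172^12 ≡ 64 (mod 217)
172^15 ≡ 92 (mod 217)
172^18 ≡ 78 (mod 217)
172^20 ≡ 191 (mod 217)
172^30 ≡ 1 (mod 217) ✓
The order of 172 is 30, so the subgroup it generates has 30 elements.
Index = |(Z/217Z)^×| / |⟨172⟩| = 180 / 30 = 6.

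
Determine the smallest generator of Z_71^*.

φ(71) = 71 − 1 = 70 = 2 · 5 · 7.
Test candidates g = 2, 3, … against the prime factors q ∈ {2, 5, 7} of φ(71): g is a generator iff g^(70/q) ≢ 1 for every such q.
g = 2: 2^35 ≡ 1 — hits 1, so not a primitive root.
g = 3: 3^35 ≡ 1 — hits 1, so not a primitive root.
g = 4: 4^35 ≡ 1 — hits 1, so not a primitive root.
g = 5: 5^35 ≡ 1 — hits 1, so not a primitive root.
g = 6: 6^35 ≡ 1 — hits 1, so not a primitive root.
g = 7: 7^35 ≡ 70; 7^14 ≡ 54; 7^10 ≡ 45 — none is 1, so 7 is a primitive root.
The smallest primitive root modulo 71 is 7.

7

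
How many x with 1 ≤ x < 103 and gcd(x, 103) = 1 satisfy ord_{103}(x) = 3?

2

φ(103) = 103 − 1 = 102 = 2 · 3 · 17.
In a cyclic group of order 102, there are φ(d) elements of order d for each divisor d of 102, and zero for non-divisors.
3 | 102, and φ(3) = 3 − 1 = 2.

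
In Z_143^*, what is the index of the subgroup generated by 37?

2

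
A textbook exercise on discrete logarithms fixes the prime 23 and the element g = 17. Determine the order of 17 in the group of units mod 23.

22

The order of 17 must divide φ(23) = 23 − 1 = 22 = 2 · 11.
Divisors of 22: 1, 2, 11, 22.
Test each divisor d:
17^1 ≡ 17 (mod 23)
17^2 ≡ 13 (mod 23)
17^11 ≡ 22 (mod 23)
17^22 ≡ 1 (mod 23) ✓
The smallest such exponent is 22, so the order of 17 is 22.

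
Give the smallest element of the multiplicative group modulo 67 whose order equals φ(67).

2

φ(67) = 67 − 1 = 66 = 2 · 3 · 11.
g is a primitive root iff g^(66/q) ≢ 1 (mod 67) for each prime q ∈ {2, 3, 11}.
g = 2: 2^33 ≡ 66; 2^22 ≡ 37; 2^6 ≡ 64 — none is 1, so 2 is a primitive root.
The smallest primitive root modulo 67 is 2.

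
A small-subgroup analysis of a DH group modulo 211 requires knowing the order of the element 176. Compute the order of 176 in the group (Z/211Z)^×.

By Lagrange's theorem, ord_211(176) divides φ(211) = 211 − 1 = 210 = 2 · 3 · 5 · 7.
Divisors of 210: 1, 2, 3, 5, 6, 7, 10, 14, 15, 21, 30, 35, 42, 70, 105, 210.
Evaluate successive powers at the divisors of 210:
176^1 ≡ 176
176^2 ≡ 170
176^3 ≡ 169
176^5 ≡ 34
176^6 ≡ 76
176^7 ≡ 83
176^10 ≡ 101
176^14 ≡ 137
176^15 ≡ 58
176^21 ≡ 188
176^30 ≡ 199
176^35 ≡ 14
176^42 ≡ 107
176^70 ≡ 196
176^105 ≡ 1
So ord_211(176) = 105.

105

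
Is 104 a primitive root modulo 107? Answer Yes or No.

φ(107) = 107 − 1 = 106 = 2 · 53.
Test 104^(106/q) mod 107 for each prime factor q of 106:
104^53 ≡ 106 (mod 107)  [q = 2: ≢ 1 ✓]
104^2 ≡ 9 (mod 107)  [q = 53: ≢ 1 ✓]
Every test exponent gives a nontrivial residue, hence 104 generates the full group.

Yes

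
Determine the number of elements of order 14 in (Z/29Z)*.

φ(29) = 29 − 1 = 28 = 2^2 · 7.
(Z/29Z)^× is cyclic (|G| = 28); a cyclic group of order m has exactly φ(d) elements of each order d | m, and none otherwise.
14 = 2 · 7 divides 28, and φ(14) = 6.

6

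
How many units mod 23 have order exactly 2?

1

φ(23) = 23 − 1 = 22 = 2 · 11.
In a cyclic group of order 22, there are φ(d) elements of order d for each divisor d of 22, and zero for non-divisors.
2 | 22, and φ(2) = 2 − 1 = 1.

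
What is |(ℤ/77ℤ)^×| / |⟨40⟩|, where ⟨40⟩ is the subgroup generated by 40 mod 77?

2

The order of 40 must divide φ(77) = φ(7·11) = (7−1)·(11−1) = 6·10 = 60 = 2^2 · 3 · 5.
Divisors of 60: 1, 2, 3, 4, 5, 6, 10, 12, 15, 20, 30, 60.
Evaluate successive powers at the divisors of 60:
40^1 ≡ 40
40^2 ≡ 60
40^3 ≡ 13
40^4 ≡ 58
40^5 ≡ 10
40^6 ≡ 15
40^10 ≡ 23
40^12 ≡ 71
40^15 ≡ 76
40^20 ≡ 67
40^30 ≡ 1
The order of 40 is 30, so the subgroup it generates has 30 elements.
[(Z/77Z)^× : ⟨40⟩] = 60/30 = 2.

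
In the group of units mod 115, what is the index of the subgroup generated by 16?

8

By Lagrange's theorem, ord_115(16) divides φ(115) = φ(5·23) = (5−1)·(23−1) = 4·22 = 88 = 2^3 · 11.
Divisors of 88: 1, 2, 4, 8, 11, 22, 44, 88.
Compute 16^d (mod 115) for the divisors d until we hit 1:
16^1 ≡ 16 (mod 115)
16^2 ≡ 26 (mod 115)
16^4 ≡ 101 (mod 115)
16^8 ≡ 81 (mod 115)
16^11 ≡ 1 (mod 115) ✓
The order of 16 is 11, so the subgroup it generates has 11 elements.
The index is φ(115) / ord(16) = 88 / 11 = 8.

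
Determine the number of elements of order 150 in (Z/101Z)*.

φ(101) = 101 − 1 = 100 = 2^2 · 5^2.
(Z/101Z)^× is cyclic (|G| = 100); a cyclic group of order m has exactly φ(d) elements of each order d | m, and none otherwise.
Here 100 is not a multiple of 150, so there are no elements of order 150.

0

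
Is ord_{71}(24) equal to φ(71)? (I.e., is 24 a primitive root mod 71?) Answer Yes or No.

No

φ(71) = 71 − 1 = 70 = 2 · 5 · 7.
Test 24^(70/q) mod 71 for each prime factor q of 70:
24^35 ≡ 1 (mod 71)  [q = 2: ≡ 1 ✗]
24^14 ≡ 25 (mod 71)  [q = 5: ≢ 1 ✓]
24^10 ≡ 37 (mod 71)  [q = 7: ≢ 1 ✓]
Since 24^35 ≡ 1, the order of 24 divides 35 < 70, so 24 is not a primitive root.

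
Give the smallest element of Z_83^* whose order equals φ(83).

φ(83) = 83 − 1 = 82 = 2 · 41.
Test candidates g = 2, 3, … against the prime factors q ∈ {2, 41} of φ(83): g is a generator iff g^(82/q) ≢ 1 for every such q.
g = 2: 2^41 ≡ 82; 2^2 ≡ 4 — none is 1, so 2 is a primitive root.
So 2 is the smallest generator of (Z/83Z)^×.

2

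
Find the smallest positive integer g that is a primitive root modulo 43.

3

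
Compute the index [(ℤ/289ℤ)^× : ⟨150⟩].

1

The order of 150 must divide φ(289) = φ(17^2) = 17·(17−1) = 272 = 2^4 · 17.
Divisors of 272: 1, 2, 4, 8, 16, 17, 34, 68, 136, 272.
Evaluate successive powers at the divisors of 272:
150^1 ≡ 150
150^2 ≡ 247
150^4 ≡ 30
150^8 ≡ 33
150^16 ≡ 222
150^17 ≡ 65
150^34 ≡ 179
150^68 ≡ 251
150^136 ≡ 288
150^272 ≡ 1
Thus |⟨150⟩| = ord(150) = 272.
[(Z/289Z)^× : ⟨150⟩] = 272/272 = 1.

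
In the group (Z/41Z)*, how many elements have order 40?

φ(41) = 41 − 1 = 40 = 2^3 · 5.
In a cyclic group of order 40, there are φ(d) elements of order d for each divisor d of 40, and zero for non-divisors.
40 = 2^3 · 5 divides 40, and φ(40) = 16.

16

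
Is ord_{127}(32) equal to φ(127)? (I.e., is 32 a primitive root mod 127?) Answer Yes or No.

No

φ(127) = 127 − 1 = 126 = 2 · 3^2 · 7.
Test 32^(126/q) mod 127 for each prime factor q of 126:
32^63 ≡ 1 (mod 127)  [q = 2: ≡ 1 ✗]
32^42 ≡ 1 (mod 127)  [q = 3: ≡ 1 ✗]
32^18 ≡ 64 (mod 127)  [q = 7: ≢ 1 ✓]
Since 32^63 ≡ 1, the order of 32 divides 63 < 126, so 32 is not a primitive root.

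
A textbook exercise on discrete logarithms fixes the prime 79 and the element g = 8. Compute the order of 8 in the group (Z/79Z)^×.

13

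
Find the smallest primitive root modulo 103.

φ(103) = 103 − 1 = 102 = 2 · 3 · 17.
g is a primitive root iff g^(102/q) ≢ 1 (mod 103) for each prime q ∈ {2, 3, 17}.
g = 2: 2^51 ≡ 1 — hits 1, so not a primitive root.
g = 3: 3^51 ≡ 102; 3^34 ≡ 1 — hits 1, so not a primitive root.
g = 4: 4^51 ≡ 1 — hits 1, so not a primitive root.
g = 5: 5^51 ≡ 102; 5^34 ≡ 56; 5^6 ≡ 72 — none is 1, so 5 is a primitive root.
Hence the least primitive root of 103 is 5.

5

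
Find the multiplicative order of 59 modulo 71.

70

By Lagrange's theorem, ord_71(59) divides φ(71) = 71 − 1 = 70 = 2 · 5 · 7.
Divisors of 70: 1, 2, 5, 7, 10, 14, 35, 70.
Test each divisor d:
59^1 ≡ 59
59^2 ≡ 2
59^5 ≡ 23
59^7 ≡ 46
59^10 ≡ 32
59^14 ≡ 57
59^35 ≡ 70
59^70 ≡ 1
Hence ord(59) = 70.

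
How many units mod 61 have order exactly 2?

1

φ(61) = 61 − 1 = 60 = 2^2 · 3 · 5.
(Z/61Z)^× is cyclic (|G| = 60); a cyclic group of order m has exactly φ(d) elements of each order d | m, and none otherwise.
2 | 60, and φ(2) = 2 − 1 = 1.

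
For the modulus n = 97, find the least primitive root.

φ(97) = 97 − 1 = 96 = 2^5 · 3.
g is a primitive root iff g^(96/q) ≢ 1 (mod 97) for each prime q ∈ {2, 3}.
g = 2: 2^48 ≡ 1 — hits 1, so not a primitive root.
g = 3: 3^48 ≡ 1 — hits 1, so not a primitive root.
g = 4: 4^48 ≡ 1 — hits 1, so not a primitive root.
g = 5: 5^48 ≡ 96; 5^32 ≡ 35 — none is 1, so 5 is a primitive root.
So 5 is the smallest generator of (Z/97Z)^×.

5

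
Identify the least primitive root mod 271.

6

φ(271) = 271 − 1 = 270 = 2 · 3^3 · 5.
g is a primitive root iff g^(270/q) ≢ 1 (mod 271) for each prime q ∈ {2, 3, 5}.
g = 2: 2^135 ≡ 1 — hits 1, so not a primitive root.
g = 3: 3^135 ≡ 270; 3^90 ≡ 1 — hits 1, so not a primitive root.
g = 4: 4^135 ≡ 1 — hits 1, so not a primitive root.
g = 5: 5^135 ≡ 1 — hits 1, so not a primitive root.
g = 6: 6^135 ≡ 270; 6^90 ≡ 242; 6^54 ≡ 10 — none is 1, so 6 is a primitive root.
Hence the least primitive root of 271 is 6.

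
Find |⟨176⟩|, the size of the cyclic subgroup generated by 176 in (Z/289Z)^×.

272

By Lagrange's theorem, ord_289(176) divides φ(289) = φ(17^2) = 17·(17−1) = 272 = 2^4 · 17.
Divisors of 272: 1, 2, 4, 8, 16, 17, 34, 68, 136, 272.
Check 176^d mod 289 for each divisor in increasing order:
176^1 ≡ 176
176^2 ≡ 53
176^4 ≡ 208
176^8 ≡ 203
176^16 ≡ 171
176^17 ≡ 40
176^34 ≡ 155
176^68 ≡ 38
176^136 ≡ 288
176^272 ≡ 1
Hence ord(176) = 272.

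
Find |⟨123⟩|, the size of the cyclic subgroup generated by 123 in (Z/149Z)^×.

37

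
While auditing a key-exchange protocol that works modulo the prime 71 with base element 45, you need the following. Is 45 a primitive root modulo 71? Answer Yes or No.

No

φ(71) = 71 − 1 = 70 = 2 · 5 · 7.
45 is a primitive root mod 71 iff 45^(φ(71)/q) ≢ 1 for every prime q | φ(71), i.e. q ∈ {2, 5, 7}.
45^35 ≡ 1 (mod 71)  [q = 2: ≡ 1 ✗]
45^14 ≡ 1 (mod 71)  [q = 5: ≡ 1 ✗]
45^10 ≡ 32 (mod 71)  [q = 7: ≢ 1 ✓]
45^35 ≡ 1 shows ord(45) | 35, strictly less than φ(71); not a primitive root.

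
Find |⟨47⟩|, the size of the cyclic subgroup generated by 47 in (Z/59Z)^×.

58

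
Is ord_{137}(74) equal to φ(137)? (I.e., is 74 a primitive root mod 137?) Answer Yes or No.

φ(137) = 137 − 1 = 136 = 2^3 · 17.
An element g generates (Z/137Z)^× iff g^(136/q) ≢ 1 (mod 137) for each prime q ∈ {2, 17}.
74^68 ≡ 1 (mod 137)  [q = 2: ≡ 1 ✗]
74^8 ≡ 119 (mod 137)  [q = 17: ≢ 1 ✓]
The check at q = 2 fails, so 74 generates a proper subgroup.

No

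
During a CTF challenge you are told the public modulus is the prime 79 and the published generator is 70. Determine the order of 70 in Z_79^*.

78

ord(70) | φ(79) = 79 − 1 = 78 = 2 · 3 · 13.
Divisors of 78: 1, 2, 3, 6, 13, 26, 39, 78.
Check 70^d mod 79 for each divisor in increasing order:
70^1 ≡ 70 (mod 79)
70^2 ≡ 2 (mod 79)
70^3 ≡ 61 (mod 79)
70^6 ≡ 8 (mod 79)
70^13 ≡ 56 (mod 79)
70^26 ≡ 55 (mod 79)
70^39 ≡ 78 (mod 79)
70^78 ≡ 1 (mod 79) ✓
Hence ord(70) = 78.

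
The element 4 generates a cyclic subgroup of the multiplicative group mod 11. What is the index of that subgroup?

2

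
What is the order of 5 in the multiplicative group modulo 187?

ord(5) | φ(187) = φ(11·17) = (11−1)·(17−1) = 10·16 = 160 = 2^5 · 5.
Divisors of 160: 1, 2, 4, 5, 8, 10, 16, 20, 32, 40, 80, 160.
Check 5^d mod 187 for each divisor in increasing order:
5^1 ≡ 5
5^2 ≡ 25
5^4 ≡ 64
5^5 ≡ 133
5^8 ≡ 169
5^10 ≡ 111
5^16 ≡ 137
5^20 ≡ 166
5^32 ≡ 69
5^40 ≡ 67
5^80 ≡ 1
Therefore the multiplicative order of 5 modulo 187 is 80.

80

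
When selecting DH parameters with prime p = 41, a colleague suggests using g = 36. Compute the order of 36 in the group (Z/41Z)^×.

20

By Lagrange's theorem, ord_41(36) divides φ(41) = 41 − 1 = 40 = 2^3 · 5.
Divisors of 40: 1, 2, 4, 5, 8, 10, 20, 40.
Evaluate successive powers at the divisors of 40:
36^1 ≡ 36 (mod 41)
36^2 ≡ 25 (mod 41)
36^4 ≡ 10 (mod 41)
36^5 ≡ 32 (mod 41)
36^8 ≡ 18 (mod 41)
36^10 ≡ 40 (mod 41)
36^20 ≡ 1 (mod 41) ✓
The smallest such exponent is 20, so the order of 36 is 20.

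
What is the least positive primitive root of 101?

2

φ(101) = 101 − 1 = 100 = 2^2 · 5^2.
g is a primitive root iff g^(100/q) ≢ 1 (mod 101) for each prime q ∈ {2, 5}.
g = 2: 2^50 ≡ 100; 2^20 ≡ 95 — none is 1, so 2 is a primitive root.
The smallest primitive root modulo 101 is 2.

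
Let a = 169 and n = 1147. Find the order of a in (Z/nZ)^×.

ord(169) | φ(1147) = φ(31·37) = (31−1)·(37−1) = 30·36 = 1080 = 2^3 · 3^3 · 5.
Divisors of 1080: 1, 2, 3, 4, 5, 6, 8, 9, 10, 12, 15, 18, 20, 24, 27, 30, 36, 40, 45, 54, 60, 72, 90, 108, 120, 135, 180, 216, 270, 360, 540, 1080.
Test each divisor d:
169^1 ≡ 169
169^2 ≡ 1033
169^3 ≡ 233
169^4 ≡ 379
169^5 ≡ 966
169^6 ≡ 380
169^8 ≡ 266
169^9 ≡ 221
169^10 ≡ 645
169^12 ≡ 1025
169^15 ≡ 249
169^18 ≡ 667
169^20 ≡ 811
169^24 ≡ 1120
169^27 ≡ 591
169^30 ≡ 63
169^36 ≡ 1000
169^40 ≡ 490
169^45 ≡ 776
169^54 ≡ 593
169^60 ≡ 528
169^72 ≡ 963
169^90 ≡ 1
So ord_1147(169) = 90.

90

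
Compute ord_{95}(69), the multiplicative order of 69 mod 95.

By Lagrange's theorem, ord_95(69) divides φ(95) = φ(5·19) = (5−1)·(19−1) = 4·18 = 72 = 2^3 · 3^2.
Divisors of 72: 1, 2, 3, 4, 6, 8, 9, 12, 18, 24, 36, 72.
Check 69^d mod 95 for each divisor in increasing order:
69^1 ≡ 69 (mod 95)
69^2 ≡ 11 (mod 95)
69^3 ≡ 94 (mod 95)
69^4 ≡ 26 (mod 95)
69^6 ≡ 1 (mod 95) ✓
Hence ord(69) = 6.

6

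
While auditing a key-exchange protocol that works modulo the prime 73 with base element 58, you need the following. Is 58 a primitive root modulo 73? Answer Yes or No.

φ(73) = 73 − 1 = 72 = 2^3 · 3^2.
Test 58^(72/q) mod 73 for each prime factor q of 72:
58^36 ≡ 72 (mod 73)  [q = 2: ≢ 1 ✓]
58^24 ≡ 8 (mod 73)  [q = 3: ≢ 1 ✓]
None equal 1, so ord_73(58) = 72: 58 is a primitive root.

Yes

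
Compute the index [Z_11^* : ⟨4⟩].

Since 4 ∈ (Z/11Z)^×, its order divides φ(11) = 11 − 1 = 10 = 2 · 5.
Divisors of 10: 1, 2, 5, 10.
Check 4^d mod 11 for each divisor in increasing order:
4^1 ≡ 4 (mod 11)
4^2 ≡ 5 (mod 11)
4^5 ≡ 1 (mod 11) ✓
So ord_11(4) = 5, hence |⟨4⟩| = 5.
Index = |(Z/11Z)^×| / |⟨4⟩| = 10 / 5 = 2.

2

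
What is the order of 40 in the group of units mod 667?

By Lagrange's theorem, ord_667(40) divides φ(667) = φ(23·29) = (23−1)·(29−1) = 22·28 = 616 = 2^3 · 7 · 11.
Divisors of 616: 1, 2, 4, 7, 8, 11, 14, 22, 28, 44, 56, 77, 88, 154, 308, 616.
Test each divisor d:
40^1 ≡ 40
40^2 ≡ 266
40^4 ≡ 54
40^7 ≡ 273
40^8 ≡ 248
40^11 ≡ 68
40^14 ≡ 492
40^22 ≡ 622
40^28 ≡ 610
40^44 ≡ 24
40^56 ≡ 581
40^77 ≡ 597
40^88 ≡ 576
40^154 ≡ 231
40^308 ≡ 1
The smallest such exponent is 308, so the order of 40 is 308.

308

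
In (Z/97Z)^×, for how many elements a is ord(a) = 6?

2

φ(97) = 97 − 1 = 96 = 2^5 · 3.
(Z/97Z)^× is cyclic (|G| = 96); a cyclic group of order m has exactly φ(d) elements of each order d | m, and none otherwise.
6 = 2 · 3 divides 96, and φ(6) = 2.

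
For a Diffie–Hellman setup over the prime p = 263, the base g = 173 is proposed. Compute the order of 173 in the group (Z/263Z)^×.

The order of 173 must divide φ(263) = 263 − 1 = 262 = 2 · 131.
Divisors of 262: 1, 2, 131, 262.
Compute 173^d (mod 263) for the divisors d until we hit 1:
173^1 ≡ 173 (mod 263)
173^2 ≡ 210 (mod 263)
173^131 ≡ 1 (mod 263) ✓
So ord_263(173) = 131.

131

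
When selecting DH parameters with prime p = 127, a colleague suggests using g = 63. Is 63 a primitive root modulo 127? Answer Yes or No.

φ(127) = 127 − 1 = 126 = 2 · 3^2 · 7.
It suffices to check that the order of 63 is not a proper divisor of 126: compute 63^(126/q) for q ∈ {2, 3, 7}.
63^63 ≡ 126 (mod 127)  [q = 2: ≢ 1 ✓]
63^42 ≡ 1 (mod 127)  [q = 3: ≡ 1 ✗]
63^18 ≡ 8 (mod 127)  [q = 7: ≢ 1 ✓]
63^42 ≡ 1 shows ord(63) | 42, strictly less than φ(127); not a primitive root.

No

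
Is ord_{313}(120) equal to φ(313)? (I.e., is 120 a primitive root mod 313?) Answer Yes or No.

Yes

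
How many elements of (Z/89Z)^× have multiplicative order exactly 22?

10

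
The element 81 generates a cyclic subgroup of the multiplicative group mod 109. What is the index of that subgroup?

By Lagrange's theorem, ord_109(81) divides φ(109) = 109 − 1 = 108 = 2^2 · 3^3.
Divisors of 108: 1, 2, 3, 4, 6, 9, 12, 18, 27, 36, 54, 108.
Evaluate successive powers at the divisors of 108:
81^1 ≡ 81 (mod 109)
81^2 ≡ 21 (mod 109)
81^3 ≡ 66 (mod 109)
81^4 ≡ 5 (mod 109)
81^6 ≡ 105 (mod 109)
81^9 ≡ 63 (mod 109)
81^12 ≡ 16 (mod 109)
81^18 ≡ 45 (mod 109)
81^27 ≡ 1 (mod 109) ✓
The order of 81 is 27, so the subgroup it generates has 27 elements.
Index = |(Z/109Z)^×| / |⟨81⟩| = 108 / 27 = 4.

4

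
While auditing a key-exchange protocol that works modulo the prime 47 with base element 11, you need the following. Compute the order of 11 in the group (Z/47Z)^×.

By Lagrange's theorem, ord_47(11) divides φ(47) = 47 − 1 = 46 = 2 · 23.
Divisors of 46: 1, 2, 23, 46.
Check 11^d mod 47 for each divisor in increasing order:
11^1 ≡ 11 (mod 47)
11^2 ≡ 27 (mod 47)
11^23 ≡ 46 (mod 47)
11^46 ≡ 1 (mod 47) ✓
The smallest such exponent is 46, so the order of 11 is 46.

46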